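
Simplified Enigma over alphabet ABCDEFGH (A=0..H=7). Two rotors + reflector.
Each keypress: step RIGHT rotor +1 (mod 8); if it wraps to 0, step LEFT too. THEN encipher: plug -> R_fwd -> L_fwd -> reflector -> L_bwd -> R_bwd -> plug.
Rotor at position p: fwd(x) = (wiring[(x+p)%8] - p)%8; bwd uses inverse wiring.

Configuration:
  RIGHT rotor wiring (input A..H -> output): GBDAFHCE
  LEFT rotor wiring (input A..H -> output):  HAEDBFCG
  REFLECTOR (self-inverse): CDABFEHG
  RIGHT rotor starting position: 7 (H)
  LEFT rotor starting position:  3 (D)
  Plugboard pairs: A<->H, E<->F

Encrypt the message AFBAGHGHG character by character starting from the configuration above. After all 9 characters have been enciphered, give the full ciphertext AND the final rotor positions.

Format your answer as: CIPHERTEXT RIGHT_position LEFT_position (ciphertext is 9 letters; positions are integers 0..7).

Char 1 ('A'): step: R->0, L->4 (L advanced); A->plug->H->R->E->L->D->refl->B->L'->B->R'->B->plug->B
Char 2 ('F'): step: R->1, L=4; F->plug->E->R->G->L->A->refl->C->L'->D->R'->G->plug->G
Char 3 ('B'): step: R->2, L=4; B->plug->B->R->G->L->A->refl->C->L'->D->R'->C->plug->C
Char 4 ('A'): step: R->3, L=4; A->plug->H->R->A->L->F->refl->E->L'->F->R'->A->plug->H
Char 5 ('G'): step: R->4, L=4; G->plug->G->R->H->L->H->refl->G->L'->C->R'->E->plug->F
Char 6 ('H'): step: R->5, L=4; H->plug->A->R->C->L->G->refl->H->L'->H->R'->C->plug->C
Char 7 ('G'): step: R->6, L=4; G->plug->G->R->H->L->H->refl->G->L'->C->R'->F->plug->E
Char 8 ('H'): step: R->7, L=4; H->plug->A->R->F->L->E->refl->F->L'->A->R'->G->plug->G
Char 9 ('G'): step: R->0, L->5 (L advanced); G->plug->G->R->C->L->B->refl->D->L'->E->R'->H->plug->A
Final: ciphertext=BGCHFCEGA, RIGHT=0, LEFT=5

Answer: BGCHFCEGA 0 5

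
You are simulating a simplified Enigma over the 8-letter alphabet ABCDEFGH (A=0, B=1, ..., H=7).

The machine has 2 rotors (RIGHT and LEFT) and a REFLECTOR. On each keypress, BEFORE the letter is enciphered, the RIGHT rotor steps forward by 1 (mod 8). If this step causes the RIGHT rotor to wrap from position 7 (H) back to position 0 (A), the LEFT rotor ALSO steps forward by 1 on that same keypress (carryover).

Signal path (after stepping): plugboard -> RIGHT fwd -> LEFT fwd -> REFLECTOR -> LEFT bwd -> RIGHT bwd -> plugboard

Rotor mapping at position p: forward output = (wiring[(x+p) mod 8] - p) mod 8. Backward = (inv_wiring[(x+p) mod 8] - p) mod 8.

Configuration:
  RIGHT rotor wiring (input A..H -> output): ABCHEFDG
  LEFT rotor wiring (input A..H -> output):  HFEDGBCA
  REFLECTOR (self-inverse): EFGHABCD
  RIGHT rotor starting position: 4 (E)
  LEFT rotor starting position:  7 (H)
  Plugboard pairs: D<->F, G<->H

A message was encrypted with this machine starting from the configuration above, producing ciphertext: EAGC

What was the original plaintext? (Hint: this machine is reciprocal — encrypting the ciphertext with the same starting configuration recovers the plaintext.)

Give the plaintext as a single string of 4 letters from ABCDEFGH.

Char 1 ('E'): step: R->5, L=7; E->plug->E->R->E->L->E->refl->A->L'->B->R'->C->plug->C
Char 2 ('A'): step: R->6, L=7; A->plug->A->R->F->L->H->refl->D->L'->H->R'->H->plug->G
Char 3 ('G'): step: R->7, L=7; G->plug->H->R->E->L->E->refl->A->L'->B->R'->B->plug->B
Char 4 ('C'): step: R->0, L->0 (L advanced); C->plug->C->R->C->L->E->refl->A->L'->H->R'->D->plug->F

Answer: CGBF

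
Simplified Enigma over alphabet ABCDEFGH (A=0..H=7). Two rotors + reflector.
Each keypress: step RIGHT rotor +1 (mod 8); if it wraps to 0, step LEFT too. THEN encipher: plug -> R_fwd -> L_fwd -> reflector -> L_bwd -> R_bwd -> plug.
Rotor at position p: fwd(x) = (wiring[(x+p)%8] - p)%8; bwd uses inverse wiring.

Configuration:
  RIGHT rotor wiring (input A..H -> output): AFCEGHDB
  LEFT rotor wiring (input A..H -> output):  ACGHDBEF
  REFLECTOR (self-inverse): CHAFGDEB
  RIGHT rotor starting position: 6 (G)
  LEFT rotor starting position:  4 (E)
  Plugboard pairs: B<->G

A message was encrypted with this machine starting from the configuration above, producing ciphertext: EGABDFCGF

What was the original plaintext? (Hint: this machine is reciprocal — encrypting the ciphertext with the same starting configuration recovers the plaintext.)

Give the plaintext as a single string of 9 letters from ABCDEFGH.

Answer: HHCGHDDEB

Derivation:
Char 1 ('E'): step: R->7, L=4; E->plug->E->R->F->L->G->refl->E->L'->E->R'->H->plug->H
Char 2 ('G'): step: R->0, L->5 (L advanced); G->plug->B->R->F->L->B->refl->H->L'->B->R'->H->plug->H
Char 3 ('A'): step: R->1, L=5; A->plug->A->R->E->L->F->refl->D->L'->D->R'->C->plug->C
Char 4 ('B'): step: R->2, L=5; B->plug->G->R->G->L->C->refl->A->L'->C->R'->B->plug->G
Char 5 ('D'): step: R->3, L=5; D->plug->D->R->A->L->E->refl->G->L'->H->R'->H->plug->H
Char 6 ('F'): step: R->4, L=5; F->plug->F->R->B->L->H->refl->B->L'->F->R'->D->plug->D
Char 7 ('C'): step: R->5, L=5; C->plug->C->R->E->L->F->refl->D->L'->D->R'->D->plug->D
Char 8 ('G'): step: R->6, L=5; G->plug->B->R->D->L->D->refl->F->L'->E->R'->E->plug->E
Char 9 ('F'): step: R->7, L=5; F->plug->F->R->H->L->G->refl->E->L'->A->R'->G->plug->B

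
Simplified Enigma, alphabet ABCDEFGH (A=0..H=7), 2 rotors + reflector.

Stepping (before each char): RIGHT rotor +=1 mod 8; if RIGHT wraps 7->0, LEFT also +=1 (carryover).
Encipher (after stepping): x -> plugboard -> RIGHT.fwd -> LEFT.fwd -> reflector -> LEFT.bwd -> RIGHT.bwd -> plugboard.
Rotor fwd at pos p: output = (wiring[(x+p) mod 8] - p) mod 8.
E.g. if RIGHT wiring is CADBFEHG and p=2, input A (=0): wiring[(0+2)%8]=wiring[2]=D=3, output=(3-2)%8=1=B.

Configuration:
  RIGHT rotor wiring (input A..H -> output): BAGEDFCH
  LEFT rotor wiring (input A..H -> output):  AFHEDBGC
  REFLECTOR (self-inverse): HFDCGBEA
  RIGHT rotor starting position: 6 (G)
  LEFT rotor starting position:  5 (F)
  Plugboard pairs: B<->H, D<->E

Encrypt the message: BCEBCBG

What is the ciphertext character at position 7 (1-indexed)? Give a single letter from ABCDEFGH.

Char 1 ('B'): step: R->7, L=5; B->plug->H->R->D->L->D->refl->C->L'->F->R'->E->plug->D
Char 2 ('C'): step: R->0, L->6 (L advanced); C->plug->C->R->G->L->F->refl->B->L'->E->R'->D->plug->E
Char 3 ('E'): step: R->1, L=6; E->plug->D->R->C->L->C->refl->D->L'->H->R'->A->plug->A
Char 4 ('B'): step: R->2, L=6; B->plug->H->R->G->L->F->refl->B->L'->E->R'->A->plug->A
Char 5 ('C'): step: R->3, L=6; C->plug->C->R->C->L->C->refl->D->L'->H->R'->D->plug->E
Char 6 ('B'): step: R->4, L=6; B->plug->H->R->A->L->A->refl->H->L'->D->R'->D->plug->E
Char 7 ('G'): step: R->5, L=6; G->plug->G->R->H->L->D->refl->C->L'->C->R'->C->plug->C

C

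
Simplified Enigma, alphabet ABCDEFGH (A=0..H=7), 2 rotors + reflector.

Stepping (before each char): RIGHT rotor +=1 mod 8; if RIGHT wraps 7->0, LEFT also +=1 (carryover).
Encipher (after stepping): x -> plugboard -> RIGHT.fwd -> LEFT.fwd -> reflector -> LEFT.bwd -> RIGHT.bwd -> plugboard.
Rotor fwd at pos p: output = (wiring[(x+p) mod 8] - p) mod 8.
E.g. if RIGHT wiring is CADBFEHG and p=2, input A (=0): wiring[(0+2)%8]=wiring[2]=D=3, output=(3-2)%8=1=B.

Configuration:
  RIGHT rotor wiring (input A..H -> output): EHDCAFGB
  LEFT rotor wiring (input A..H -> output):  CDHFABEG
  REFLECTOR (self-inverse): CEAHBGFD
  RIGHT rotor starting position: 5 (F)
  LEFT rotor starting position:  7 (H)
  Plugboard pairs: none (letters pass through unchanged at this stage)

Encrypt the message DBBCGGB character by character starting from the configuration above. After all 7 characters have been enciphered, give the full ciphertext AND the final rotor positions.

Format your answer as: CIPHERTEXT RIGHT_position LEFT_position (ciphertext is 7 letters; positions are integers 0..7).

Answer: AACBAHC 4 0

Derivation:
Char 1 ('D'): step: R->6, L=7; D->plug->D->R->B->L->D->refl->H->L'->A->R'->A->plug->A
Char 2 ('B'): step: R->7, L=7; B->plug->B->R->F->L->B->refl->E->L'->C->R'->A->plug->A
Char 3 ('B'): step: R->0, L->0 (L advanced); B->plug->B->R->H->L->G->refl->F->L'->D->R'->C->plug->C
Char 4 ('C'): step: R->1, L=0; C->plug->C->R->B->L->D->refl->H->L'->C->R'->B->plug->B
Char 5 ('G'): step: R->2, L=0; G->plug->G->R->C->L->H->refl->D->L'->B->R'->A->plug->A
Char 6 ('G'): step: R->3, L=0; G->plug->G->R->E->L->A->refl->C->L'->A->R'->H->plug->H
Char 7 ('B'): step: R->4, L=0; B->plug->B->R->B->L->D->refl->H->L'->C->R'->C->plug->C
Final: ciphertext=AACBAHC, RIGHT=4, LEFT=0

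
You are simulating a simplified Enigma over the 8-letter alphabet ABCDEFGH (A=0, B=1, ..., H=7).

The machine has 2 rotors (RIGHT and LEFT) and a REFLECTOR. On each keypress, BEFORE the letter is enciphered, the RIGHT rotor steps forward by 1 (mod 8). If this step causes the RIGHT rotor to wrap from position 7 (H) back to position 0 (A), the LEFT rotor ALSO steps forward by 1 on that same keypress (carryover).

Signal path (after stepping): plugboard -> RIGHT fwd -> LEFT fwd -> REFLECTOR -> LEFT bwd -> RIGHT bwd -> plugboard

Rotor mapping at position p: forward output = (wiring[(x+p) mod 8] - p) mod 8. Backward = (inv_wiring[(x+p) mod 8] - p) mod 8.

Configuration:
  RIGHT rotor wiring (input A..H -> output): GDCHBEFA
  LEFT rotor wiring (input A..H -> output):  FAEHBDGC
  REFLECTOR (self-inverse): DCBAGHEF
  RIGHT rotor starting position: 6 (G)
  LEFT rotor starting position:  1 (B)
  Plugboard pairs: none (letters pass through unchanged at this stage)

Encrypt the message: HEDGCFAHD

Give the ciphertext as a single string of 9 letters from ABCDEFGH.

Answer: CCECDDHDE

Derivation:
Char 1 ('H'): step: R->7, L=1; H->plug->H->R->G->L->B->refl->C->L'->E->R'->C->plug->C
Char 2 ('E'): step: R->0, L->2 (L advanced); E->plug->E->R->B->L->F->refl->H->L'->C->R'->C->plug->C
Char 3 ('D'): step: R->1, L=2; D->plug->D->R->A->L->C->refl->B->L'->D->R'->E->plug->E
Char 4 ('G'): step: R->2, L=2; G->plug->G->R->E->L->E->refl->G->L'->H->R'->C->plug->C
Char 5 ('C'): step: R->3, L=2; C->plug->C->R->B->L->F->refl->H->L'->C->R'->D->plug->D
Char 6 ('F'): step: R->4, L=2; F->plug->F->R->H->L->G->refl->E->L'->E->R'->D->plug->D
Char 7 ('A'): step: R->5, L=2; A->plug->A->R->H->L->G->refl->E->L'->E->R'->H->plug->H
Char 8 ('H'): step: R->6, L=2; H->plug->H->R->G->L->D->refl->A->L'->F->R'->D->plug->D
Char 9 ('D'): step: R->7, L=2; D->plug->D->R->D->L->B->refl->C->L'->A->R'->E->plug->E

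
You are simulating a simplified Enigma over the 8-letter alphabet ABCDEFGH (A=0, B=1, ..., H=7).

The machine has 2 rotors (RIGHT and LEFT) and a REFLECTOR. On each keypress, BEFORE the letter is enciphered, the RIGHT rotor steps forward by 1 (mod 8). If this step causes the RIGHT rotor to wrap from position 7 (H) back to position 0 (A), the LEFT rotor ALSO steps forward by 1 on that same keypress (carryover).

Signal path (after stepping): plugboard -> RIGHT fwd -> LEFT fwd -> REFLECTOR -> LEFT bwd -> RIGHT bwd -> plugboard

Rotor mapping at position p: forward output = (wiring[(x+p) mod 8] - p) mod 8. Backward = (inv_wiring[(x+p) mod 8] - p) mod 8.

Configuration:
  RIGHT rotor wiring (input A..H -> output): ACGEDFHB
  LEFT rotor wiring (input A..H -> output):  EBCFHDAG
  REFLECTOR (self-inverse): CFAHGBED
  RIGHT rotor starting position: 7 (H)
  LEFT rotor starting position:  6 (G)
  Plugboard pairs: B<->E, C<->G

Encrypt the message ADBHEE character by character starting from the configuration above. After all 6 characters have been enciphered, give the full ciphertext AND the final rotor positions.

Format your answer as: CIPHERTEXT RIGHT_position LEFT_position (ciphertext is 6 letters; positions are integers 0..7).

Answer: BEEEAB 5 7

Derivation:
Char 1 ('A'): step: R->0, L->7 (L advanced); A->plug->A->R->A->L->H->refl->D->L'->D->R'->E->plug->B
Char 2 ('D'): step: R->1, L=7; D->plug->D->R->C->L->C->refl->A->L'->F->R'->B->plug->E
Char 3 ('B'): step: R->2, L=7; B->plug->E->R->F->L->A->refl->C->L'->C->R'->B->plug->E
Char 4 ('H'): step: R->3, L=7; H->plug->H->R->D->L->D->refl->H->L'->A->R'->B->plug->E
Char 5 ('E'): step: R->4, L=7; E->plug->B->R->B->L->F->refl->B->L'->H->R'->A->plug->A
Char 6 ('E'): step: R->5, L=7; E->plug->B->R->C->L->C->refl->A->L'->F->R'->E->plug->B
Final: ciphertext=BEEEAB, RIGHT=5, LEFT=7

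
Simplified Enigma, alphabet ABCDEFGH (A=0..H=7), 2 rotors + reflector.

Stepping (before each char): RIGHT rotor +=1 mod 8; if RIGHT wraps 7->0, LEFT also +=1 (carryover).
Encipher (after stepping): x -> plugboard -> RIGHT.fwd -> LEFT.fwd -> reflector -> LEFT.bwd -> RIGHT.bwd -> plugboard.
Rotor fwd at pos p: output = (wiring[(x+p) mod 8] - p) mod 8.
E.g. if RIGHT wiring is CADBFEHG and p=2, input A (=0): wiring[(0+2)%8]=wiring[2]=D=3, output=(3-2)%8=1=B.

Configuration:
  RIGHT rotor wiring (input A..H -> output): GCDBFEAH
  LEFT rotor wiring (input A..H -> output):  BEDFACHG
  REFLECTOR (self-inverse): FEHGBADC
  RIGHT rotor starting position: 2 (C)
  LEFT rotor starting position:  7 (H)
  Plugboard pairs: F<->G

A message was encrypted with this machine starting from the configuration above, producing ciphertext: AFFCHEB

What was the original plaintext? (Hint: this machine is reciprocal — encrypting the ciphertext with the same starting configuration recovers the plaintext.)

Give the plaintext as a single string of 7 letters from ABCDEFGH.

Char 1 ('A'): step: R->3, L=7; A->plug->A->R->G->L->D->refl->G->L'->E->R'->E->plug->E
Char 2 ('F'): step: R->4, L=7; F->plug->G->R->H->L->A->refl->F->L'->C->R'->E->plug->E
Char 3 ('F'): step: R->5, L=7; F->plug->G->R->E->L->G->refl->D->L'->G->R'->F->plug->G
Char 4 ('C'): step: R->6, L=7; C->plug->C->R->A->L->H->refl->C->L'->B->R'->B->plug->B
Char 5 ('H'): step: R->7, L=7; H->plug->H->R->B->L->C->refl->H->L'->A->R'->A->plug->A
Char 6 ('E'): step: R->0, L->0 (L advanced); E->plug->E->R->F->L->C->refl->H->L'->G->R'->A->plug->A
Char 7 ('B'): step: R->1, L=0; B->plug->B->R->C->L->D->refl->G->L'->H->R'->F->plug->G

Answer: EEGBAAG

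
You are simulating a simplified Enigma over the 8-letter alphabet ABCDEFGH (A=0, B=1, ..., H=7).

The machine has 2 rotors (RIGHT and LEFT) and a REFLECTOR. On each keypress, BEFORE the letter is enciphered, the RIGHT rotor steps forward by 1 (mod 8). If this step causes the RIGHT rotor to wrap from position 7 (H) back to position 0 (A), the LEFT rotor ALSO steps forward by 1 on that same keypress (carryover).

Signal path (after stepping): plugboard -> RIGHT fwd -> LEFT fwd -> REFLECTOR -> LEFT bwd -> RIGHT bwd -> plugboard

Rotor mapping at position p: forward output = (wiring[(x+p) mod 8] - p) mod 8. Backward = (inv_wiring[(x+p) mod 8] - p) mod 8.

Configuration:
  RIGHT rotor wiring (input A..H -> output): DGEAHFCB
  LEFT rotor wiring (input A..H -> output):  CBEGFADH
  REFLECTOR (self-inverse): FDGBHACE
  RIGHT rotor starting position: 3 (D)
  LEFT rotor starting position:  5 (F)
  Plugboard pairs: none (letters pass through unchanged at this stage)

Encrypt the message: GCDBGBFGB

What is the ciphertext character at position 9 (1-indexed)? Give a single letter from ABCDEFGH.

Char 1 ('G'): step: R->4, L=5; G->plug->G->R->A->L->D->refl->B->L'->G->R'->C->plug->C
Char 2 ('C'): step: R->5, L=5; C->plug->C->R->E->L->E->refl->H->L'->F->R'->B->plug->B
Char 3 ('D'): step: R->6, L=5; D->plug->D->R->A->L->D->refl->B->L'->G->R'->E->plug->E
Char 4 ('B'): step: R->7, L=5; B->plug->B->R->E->L->E->refl->H->L'->F->R'->D->plug->D
Char 5 ('G'): step: R->0, L->6 (L advanced); G->plug->G->R->C->L->E->refl->H->L'->G->R'->B->plug->B
Char 6 ('B'): step: R->1, L=6; B->plug->B->R->D->L->D->refl->B->L'->B->R'->F->plug->F
Char 7 ('F'): step: R->2, L=6; F->plug->F->R->H->L->C->refl->G->L'->E->R'->H->plug->H
Char 8 ('G'): step: R->3, L=6; G->plug->G->R->D->L->D->refl->B->L'->B->R'->H->plug->H
Char 9 ('B'): step: R->4, L=6; B->plug->B->R->B->L->B->refl->D->L'->D->R'->A->plug->A

A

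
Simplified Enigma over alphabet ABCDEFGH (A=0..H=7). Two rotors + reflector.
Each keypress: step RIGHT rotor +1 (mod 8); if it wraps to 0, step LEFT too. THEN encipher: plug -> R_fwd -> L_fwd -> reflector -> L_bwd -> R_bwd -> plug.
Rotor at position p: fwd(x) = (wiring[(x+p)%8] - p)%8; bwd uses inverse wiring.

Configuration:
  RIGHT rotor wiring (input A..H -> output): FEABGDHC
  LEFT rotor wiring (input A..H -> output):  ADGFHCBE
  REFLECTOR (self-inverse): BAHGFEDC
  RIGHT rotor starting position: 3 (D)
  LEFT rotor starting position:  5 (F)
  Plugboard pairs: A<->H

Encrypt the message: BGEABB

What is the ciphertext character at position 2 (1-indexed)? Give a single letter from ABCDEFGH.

Char 1 ('B'): step: R->4, L=5; B->plug->B->R->H->L->C->refl->H->L'->C->R'->A->plug->H
Char 2 ('G'): step: R->5, L=5; G->plug->G->R->E->L->G->refl->D->L'->D->R'->F->plug->F

F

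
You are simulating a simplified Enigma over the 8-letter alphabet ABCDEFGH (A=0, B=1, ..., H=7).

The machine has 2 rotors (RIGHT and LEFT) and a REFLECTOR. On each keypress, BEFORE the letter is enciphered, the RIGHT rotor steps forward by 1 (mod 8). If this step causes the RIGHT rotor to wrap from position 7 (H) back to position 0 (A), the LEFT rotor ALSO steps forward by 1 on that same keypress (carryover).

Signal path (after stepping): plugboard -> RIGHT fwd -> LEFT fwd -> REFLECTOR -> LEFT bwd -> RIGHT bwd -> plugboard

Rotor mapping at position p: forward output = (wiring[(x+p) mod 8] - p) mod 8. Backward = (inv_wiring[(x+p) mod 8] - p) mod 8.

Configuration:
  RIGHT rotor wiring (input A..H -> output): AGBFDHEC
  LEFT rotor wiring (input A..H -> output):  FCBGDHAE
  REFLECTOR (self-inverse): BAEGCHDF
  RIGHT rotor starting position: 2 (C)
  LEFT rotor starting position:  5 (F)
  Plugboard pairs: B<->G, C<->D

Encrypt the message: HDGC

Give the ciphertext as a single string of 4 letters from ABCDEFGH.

Char 1 ('H'): step: R->3, L=5; H->plug->H->R->G->L->B->refl->A->L'->D->R'->G->plug->B
Char 2 ('D'): step: R->4, L=5; D->plug->C->R->A->L->C->refl->E->L'->F->R'->G->plug->B
Char 3 ('G'): step: R->5, L=5; G->plug->B->R->H->L->G->refl->D->L'->B->R'->E->plug->E
Char 4 ('C'): step: R->6, L=5; C->plug->D->R->A->L->C->refl->E->L'->F->R'->G->plug->B

Answer: BBEB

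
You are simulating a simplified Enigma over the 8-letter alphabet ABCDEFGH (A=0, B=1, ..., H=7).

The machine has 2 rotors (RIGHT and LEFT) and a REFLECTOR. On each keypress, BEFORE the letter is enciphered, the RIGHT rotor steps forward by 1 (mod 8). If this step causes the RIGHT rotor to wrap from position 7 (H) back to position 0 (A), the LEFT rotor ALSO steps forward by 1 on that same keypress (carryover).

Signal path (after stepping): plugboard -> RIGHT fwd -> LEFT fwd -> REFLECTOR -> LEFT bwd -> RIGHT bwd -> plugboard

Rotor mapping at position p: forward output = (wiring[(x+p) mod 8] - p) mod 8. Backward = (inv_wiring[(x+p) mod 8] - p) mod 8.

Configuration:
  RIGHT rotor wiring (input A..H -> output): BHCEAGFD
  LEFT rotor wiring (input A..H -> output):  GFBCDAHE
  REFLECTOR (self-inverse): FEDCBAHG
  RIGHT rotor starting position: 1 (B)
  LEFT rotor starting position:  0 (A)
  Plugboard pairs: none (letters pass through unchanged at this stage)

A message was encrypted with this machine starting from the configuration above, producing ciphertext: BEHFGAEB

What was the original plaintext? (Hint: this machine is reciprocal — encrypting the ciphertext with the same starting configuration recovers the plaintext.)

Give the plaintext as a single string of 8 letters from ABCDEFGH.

Answer: GFGAADCD

Derivation:
Char 1 ('B'): step: R->2, L=0; B->plug->B->R->C->L->B->refl->E->L'->H->R'->G->plug->G
Char 2 ('E'): step: R->3, L=0; E->plug->E->R->A->L->G->refl->H->L'->G->R'->F->plug->F
Char 3 ('H'): step: R->4, L=0; H->plug->H->R->A->L->G->refl->H->L'->G->R'->G->plug->G
Char 4 ('F'): step: R->5, L=0; F->plug->F->R->F->L->A->refl->F->L'->B->R'->A->plug->A
Char 5 ('G'): step: R->6, L=0; G->plug->G->R->C->L->B->refl->E->L'->H->R'->A->plug->A
Char 6 ('A'): step: R->7, L=0; A->plug->A->R->E->L->D->refl->C->L'->D->R'->D->plug->D
Char 7 ('E'): step: R->0, L->1 (L advanced); E->plug->E->R->A->L->E->refl->B->L'->C->R'->C->plug->C
Char 8 ('B'): step: R->1, L=1; B->plug->B->R->B->L->A->refl->F->L'->H->R'->D->plug->D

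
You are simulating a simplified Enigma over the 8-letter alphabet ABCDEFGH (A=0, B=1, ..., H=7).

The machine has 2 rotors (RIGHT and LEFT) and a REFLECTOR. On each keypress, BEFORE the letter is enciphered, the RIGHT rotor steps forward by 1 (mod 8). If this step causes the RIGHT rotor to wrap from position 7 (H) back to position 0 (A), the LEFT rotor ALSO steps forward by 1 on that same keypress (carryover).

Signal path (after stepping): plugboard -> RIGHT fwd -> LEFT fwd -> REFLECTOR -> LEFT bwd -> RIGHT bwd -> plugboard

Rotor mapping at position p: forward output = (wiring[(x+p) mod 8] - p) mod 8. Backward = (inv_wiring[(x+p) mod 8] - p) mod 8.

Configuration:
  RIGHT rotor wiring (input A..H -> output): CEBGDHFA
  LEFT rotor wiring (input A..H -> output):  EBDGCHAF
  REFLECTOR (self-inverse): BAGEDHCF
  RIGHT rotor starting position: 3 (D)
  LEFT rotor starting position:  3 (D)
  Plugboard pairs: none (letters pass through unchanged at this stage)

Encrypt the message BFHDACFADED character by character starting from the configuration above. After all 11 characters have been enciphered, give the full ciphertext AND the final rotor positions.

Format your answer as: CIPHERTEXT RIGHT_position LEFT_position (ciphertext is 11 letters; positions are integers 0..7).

Answer: CHEGCEDCBBG 6 4

Derivation:
Char 1 ('B'): step: R->4, L=3; B->plug->B->R->D->L->F->refl->H->L'->B->R'->C->plug->C
Char 2 ('F'): step: R->5, L=3; F->plug->F->R->E->L->C->refl->G->L'->G->R'->H->plug->H
Char 3 ('H'): step: R->6, L=3; H->plug->H->R->B->L->H->refl->F->L'->D->R'->E->plug->E
Char 4 ('D'): step: R->7, L=3; D->plug->D->R->C->L->E->refl->D->L'->A->R'->G->plug->G
Char 5 ('A'): step: R->0, L->4 (L advanced); A->plug->A->R->C->L->E->refl->D->L'->B->R'->C->plug->C
Char 6 ('C'): step: R->1, L=4; C->plug->C->R->F->L->F->refl->H->L'->G->R'->E->plug->E
Char 7 ('F'): step: R->2, L=4; F->plug->F->R->G->L->H->refl->F->L'->F->R'->D->plug->D
Char 8 ('A'): step: R->3, L=4; A->plug->A->R->D->L->B->refl->A->L'->E->R'->C->plug->C
Char 9 ('D'): step: R->4, L=4; D->plug->D->R->E->L->A->refl->B->L'->D->R'->B->plug->B
Char 10 ('E'): step: R->5, L=4; E->plug->E->R->H->L->C->refl->G->L'->A->R'->B->plug->B
Char 11 ('D'): step: R->6, L=4; D->plug->D->R->G->L->H->refl->F->L'->F->R'->G->plug->G
Final: ciphertext=CHEGCEDCBBG, RIGHT=6, LEFT=4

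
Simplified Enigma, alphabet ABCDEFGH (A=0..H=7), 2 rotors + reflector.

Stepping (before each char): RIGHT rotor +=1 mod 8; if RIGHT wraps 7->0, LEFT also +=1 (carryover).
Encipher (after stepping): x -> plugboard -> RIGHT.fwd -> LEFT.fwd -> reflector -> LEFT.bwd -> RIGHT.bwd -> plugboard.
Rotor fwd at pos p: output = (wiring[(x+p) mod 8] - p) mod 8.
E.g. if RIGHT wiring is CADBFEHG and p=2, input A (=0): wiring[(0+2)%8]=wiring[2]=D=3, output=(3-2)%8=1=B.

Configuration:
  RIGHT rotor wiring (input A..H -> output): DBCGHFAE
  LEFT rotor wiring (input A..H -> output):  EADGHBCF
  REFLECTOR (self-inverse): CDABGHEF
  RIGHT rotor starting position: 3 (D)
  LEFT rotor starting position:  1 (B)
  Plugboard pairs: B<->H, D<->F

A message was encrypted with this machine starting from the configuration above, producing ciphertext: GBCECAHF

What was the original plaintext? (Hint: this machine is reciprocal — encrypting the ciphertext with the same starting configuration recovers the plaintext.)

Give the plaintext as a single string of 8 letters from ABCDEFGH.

Answer: AABAACED

Derivation:
Char 1 ('G'): step: R->4, L=1; G->plug->G->R->G->L->E->refl->G->L'->D->R'->A->plug->A
Char 2 ('B'): step: R->5, L=1; B->plug->H->R->C->L->F->refl->H->L'->A->R'->A->plug->A
Char 3 ('C'): step: R->6, L=1; C->plug->C->R->F->L->B->refl->D->L'->H->R'->H->plug->B
Char 4 ('E'): step: R->7, L=1; E->plug->E->R->H->L->D->refl->B->L'->F->R'->A->plug->A
Char 5 ('C'): step: R->0, L->2 (L advanced); C->plug->C->R->C->L->F->refl->H->L'->D->R'->A->plug->A
Char 6 ('A'): step: R->1, L=2; A->plug->A->R->A->L->B->refl->D->L'->F->R'->C->plug->C
Char 7 ('H'): step: R->2, L=2; H->plug->B->R->E->L->A->refl->C->L'->G->R'->E->plug->E
Char 8 ('F'): step: R->3, L=2; F->plug->D->R->F->L->D->refl->B->L'->A->R'->F->plug->D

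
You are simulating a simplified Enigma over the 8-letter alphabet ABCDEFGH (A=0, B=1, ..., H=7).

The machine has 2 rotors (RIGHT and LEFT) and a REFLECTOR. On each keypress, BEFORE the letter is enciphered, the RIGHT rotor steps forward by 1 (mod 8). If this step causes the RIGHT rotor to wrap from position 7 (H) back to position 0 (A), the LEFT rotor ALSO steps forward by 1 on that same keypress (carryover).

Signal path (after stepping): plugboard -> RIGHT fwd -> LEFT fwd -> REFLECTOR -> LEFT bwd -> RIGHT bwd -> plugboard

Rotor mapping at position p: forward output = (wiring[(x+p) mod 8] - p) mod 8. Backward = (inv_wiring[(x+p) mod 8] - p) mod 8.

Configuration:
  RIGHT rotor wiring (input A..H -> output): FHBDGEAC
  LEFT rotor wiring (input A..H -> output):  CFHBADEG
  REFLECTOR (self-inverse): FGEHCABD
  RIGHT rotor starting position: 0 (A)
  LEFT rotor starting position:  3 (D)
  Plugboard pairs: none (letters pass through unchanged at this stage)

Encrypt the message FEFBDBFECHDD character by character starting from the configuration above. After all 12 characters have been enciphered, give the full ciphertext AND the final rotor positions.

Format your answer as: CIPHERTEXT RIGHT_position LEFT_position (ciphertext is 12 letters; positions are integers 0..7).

Char 1 ('F'): step: R->1, L=3; F->plug->F->R->H->L->E->refl->C->L'->G->R'->A->plug->A
Char 2 ('E'): step: R->2, L=3; E->plug->E->R->G->L->C->refl->E->L'->H->R'->A->plug->A
Char 3 ('F'): step: R->3, L=3; F->plug->F->R->C->L->A->refl->F->L'->B->R'->C->plug->C
Char 4 ('B'): step: R->4, L=3; B->plug->B->R->A->L->G->refl->B->L'->D->R'->F->plug->F
Char 5 ('D'): step: R->5, L=3; D->plug->D->R->A->L->G->refl->B->L'->D->R'->B->plug->B
Char 6 ('B'): step: R->6, L=3; B->plug->B->R->E->L->D->refl->H->L'->F->R'->F->plug->F
Char 7 ('F'): step: R->7, L=3; F->plug->F->R->H->L->E->refl->C->L'->G->R'->B->plug->B
Char 8 ('E'): step: R->0, L->4 (L advanced); E->plug->E->R->G->L->D->refl->H->L'->B->R'->C->plug->C
Char 9 ('C'): step: R->1, L=4; C->plug->C->R->C->L->A->refl->F->L'->H->R'->F->plug->F
Char 10 ('H'): step: R->2, L=4; H->plug->H->R->F->L->B->refl->G->L'->E->R'->C->plug->C
Char 11 ('D'): step: R->3, L=4; D->plug->D->R->F->L->B->refl->G->L'->E->R'->G->plug->G
Char 12 ('D'): step: R->4, L=4; D->plug->D->R->G->L->D->refl->H->L'->B->R'->E->plug->E
Final: ciphertext=AACFBFBCFCGE, RIGHT=4, LEFT=4

Answer: AACFBFBCFCGE 4 4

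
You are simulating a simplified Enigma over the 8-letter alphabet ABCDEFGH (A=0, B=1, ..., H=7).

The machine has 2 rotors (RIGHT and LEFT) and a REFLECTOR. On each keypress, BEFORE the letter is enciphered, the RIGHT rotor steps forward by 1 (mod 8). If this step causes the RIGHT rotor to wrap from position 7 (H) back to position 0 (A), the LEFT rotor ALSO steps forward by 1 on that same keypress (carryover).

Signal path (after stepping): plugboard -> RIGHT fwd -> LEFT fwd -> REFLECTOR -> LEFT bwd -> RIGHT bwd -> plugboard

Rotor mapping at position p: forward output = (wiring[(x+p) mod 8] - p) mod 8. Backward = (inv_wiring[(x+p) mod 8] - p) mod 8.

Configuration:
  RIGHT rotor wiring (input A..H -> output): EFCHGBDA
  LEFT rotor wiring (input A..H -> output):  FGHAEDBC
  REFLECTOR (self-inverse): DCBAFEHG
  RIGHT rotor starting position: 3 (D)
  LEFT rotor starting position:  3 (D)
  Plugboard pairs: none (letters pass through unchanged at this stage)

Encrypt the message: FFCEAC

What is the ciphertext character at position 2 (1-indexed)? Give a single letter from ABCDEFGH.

Char 1 ('F'): step: R->4, L=3; F->plug->F->R->B->L->B->refl->C->L'->F->R'->B->plug->B
Char 2 ('F'): step: R->5, L=3; F->plug->F->R->F->L->C->refl->B->L'->B->R'->H->plug->H

H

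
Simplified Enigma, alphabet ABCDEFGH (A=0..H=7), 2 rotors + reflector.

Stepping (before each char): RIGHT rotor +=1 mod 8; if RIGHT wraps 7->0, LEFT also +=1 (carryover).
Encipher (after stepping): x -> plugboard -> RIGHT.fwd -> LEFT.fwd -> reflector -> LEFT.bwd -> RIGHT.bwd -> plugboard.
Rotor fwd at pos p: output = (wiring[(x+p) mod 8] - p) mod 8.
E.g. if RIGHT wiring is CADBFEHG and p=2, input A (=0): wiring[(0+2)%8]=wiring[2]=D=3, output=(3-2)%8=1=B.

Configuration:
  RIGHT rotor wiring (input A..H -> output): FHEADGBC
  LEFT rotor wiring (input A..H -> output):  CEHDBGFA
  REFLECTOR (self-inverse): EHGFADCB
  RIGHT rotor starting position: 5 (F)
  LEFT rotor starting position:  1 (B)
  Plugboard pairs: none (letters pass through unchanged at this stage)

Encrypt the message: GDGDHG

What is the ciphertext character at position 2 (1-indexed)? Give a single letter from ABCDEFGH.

Char 1 ('G'): step: R->6, L=1; G->plug->G->R->F->L->E->refl->A->L'->D->R'->A->plug->A
Char 2 ('D'): step: R->7, L=1; D->plug->D->R->F->L->E->refl->A->L'->D->R'->A->plug->A

A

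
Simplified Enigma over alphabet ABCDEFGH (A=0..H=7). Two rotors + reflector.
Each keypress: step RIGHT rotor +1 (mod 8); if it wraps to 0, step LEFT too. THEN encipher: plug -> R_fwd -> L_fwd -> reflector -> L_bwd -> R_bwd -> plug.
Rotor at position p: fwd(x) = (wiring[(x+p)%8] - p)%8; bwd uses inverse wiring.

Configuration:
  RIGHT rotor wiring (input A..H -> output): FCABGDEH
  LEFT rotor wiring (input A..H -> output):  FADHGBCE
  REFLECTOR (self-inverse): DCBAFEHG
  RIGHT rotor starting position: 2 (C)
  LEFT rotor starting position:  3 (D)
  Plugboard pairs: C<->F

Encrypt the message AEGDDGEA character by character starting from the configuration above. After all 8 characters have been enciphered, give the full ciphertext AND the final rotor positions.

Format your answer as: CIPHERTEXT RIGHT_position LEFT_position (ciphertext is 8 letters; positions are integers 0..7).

Answer: FBEHCFGE 2 4

Derivation:
Char 1 ('A'): step: R->3, L=3; A->plug->A->R->G->L->F->refl->E->L'->A->R'->C->plug->F
Char 2 ('E'): step: R->4, L=3; E->plug->E->R->B->L->D->refl->A->L'->H->R'->B->plug->B
Char 3 ('G'): step: R->5, L=3; G->plug->G->R->E->L->B->refl->C->L'->F->R'->E->plug->E
Char 4 ('D'): step: R->6, L=3; D->plug->D->R->E->L->B->refl->C->L'->F->R'->H->plug->H
Char 5 ('D'): step: R->7, L=3; D->plug->D->R->B->L->D->refl->A->L'->H->R'->F->plug->C
Char 6 ('G'): step: R->0, L->4 (L advanced); G->plug->G->R->E->L->B->refl->C->L'->A->R'->C->plug->F
Char 7 ('E'): step: R->1, L=4; E->plug->E->R->C->L->G->refl->H->L'->G->R'->G->plug->G
Char 8 ('A'): step: R->2, L=4; A->plug->A->R->G->L->H->refl->G->L'->C->R'->E->plug->E
Final: ciphertext=FBEHCFGE, RIGHT=2, LEFT=4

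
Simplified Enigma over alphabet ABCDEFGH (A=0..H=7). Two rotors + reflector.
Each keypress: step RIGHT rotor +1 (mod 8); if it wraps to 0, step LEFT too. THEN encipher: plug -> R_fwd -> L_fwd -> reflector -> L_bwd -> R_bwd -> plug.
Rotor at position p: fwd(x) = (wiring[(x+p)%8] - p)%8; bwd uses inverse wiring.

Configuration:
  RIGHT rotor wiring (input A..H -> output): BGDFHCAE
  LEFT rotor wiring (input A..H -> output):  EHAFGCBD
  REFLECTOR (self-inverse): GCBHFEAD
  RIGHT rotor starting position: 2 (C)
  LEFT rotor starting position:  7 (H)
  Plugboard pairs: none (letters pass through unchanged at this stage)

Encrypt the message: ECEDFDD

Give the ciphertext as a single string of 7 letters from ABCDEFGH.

Char 1 ('E'): step: R->3, L=7; E->plug->E->R->B->L->F->refl->E->L'->A->R'->H->plug->H
Char 2 ('C'): step: R->4, L=7; C->plug->C->R->E->L->G->refl->A->L'->C->R'->F->plug->F
Char 3 ('E'): step: R->5, L=7; E->plug->E->R->B->L->F->refl->E->L'->A->R'->G->plug->G
Char 4 ('D'): step: R->6, L=7; D->plug->D->R->A->L->E->refl->F->L'->B->R'->G->plug->G
Char 5 ('F'): step: R->7, L=7; F->plug->F->R->A->L->E->refl->F->L'->B->R'->H->plug->H
Char 6 ('D'): step: R->0, L->0 (L advanced); D->plug->D->R->F->L->C->refl->B->L'->G->R'->B->plug->B
Char 7 ('D'): step: R->1, L=0; D->plug->D->R->G->L->B->refl->C->L'->F->R'->A->plug->A

Answer: HFGGHBA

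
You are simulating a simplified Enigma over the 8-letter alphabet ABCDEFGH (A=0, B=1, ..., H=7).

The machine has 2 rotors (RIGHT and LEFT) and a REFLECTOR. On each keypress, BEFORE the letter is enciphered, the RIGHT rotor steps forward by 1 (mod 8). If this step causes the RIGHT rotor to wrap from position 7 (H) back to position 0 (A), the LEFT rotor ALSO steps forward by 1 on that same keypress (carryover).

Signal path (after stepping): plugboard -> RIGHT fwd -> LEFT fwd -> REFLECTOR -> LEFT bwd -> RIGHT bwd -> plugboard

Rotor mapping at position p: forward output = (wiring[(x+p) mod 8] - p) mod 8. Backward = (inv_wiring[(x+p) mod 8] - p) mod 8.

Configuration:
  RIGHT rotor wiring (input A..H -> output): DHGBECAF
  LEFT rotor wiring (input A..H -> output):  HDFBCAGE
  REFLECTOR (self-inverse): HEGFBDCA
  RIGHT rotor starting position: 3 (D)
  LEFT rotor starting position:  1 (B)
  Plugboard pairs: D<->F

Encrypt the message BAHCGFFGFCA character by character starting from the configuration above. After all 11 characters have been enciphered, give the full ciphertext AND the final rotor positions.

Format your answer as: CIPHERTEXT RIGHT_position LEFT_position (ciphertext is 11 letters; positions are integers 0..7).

Answer: HFAFCBECGFF 6 2

Derivation:
Char 1 ('B'): step: R->4, L=1; B->plug->B->R->G->L->D->refl->F->L'->F->R'->H->plug->H
Char 2 ('A'): step: R->5, L=1; A->plug->A->R->F->L->F->refl->D->L'->G->R'->D->plug->F
Char 3 ('H'): step: R->6, L=1; H->plug->H->R->E->L->H->refl->A->L'->C->R'->A->plug->A
Char 4 ('C'): step: R->7, L=1; C->plug->C->R->A->L->C->refl->G->L'->H->R'->D->plug->F
Char 5 ('G'): step: R->0, L->2 (L advanced); G->plug->G->R->A->L->D->refl->F->L'->G->R'->C->plug->C
Char 6 ('F'): step: R->1, L=2; F->plug->D->R->D->L->G->refl->C->L'->F->R'->B->plug->B
Char 7 ('F'): step: R->2, L=2; F->plug->D->R->A->L->D->refl->F->L'->G->R'->E->plug->E
Char 8 ('G'): step: R->3, L=2; G->plug->G->R->E->L->E->refl->B->L'->H->R'->C->plug->C
Char 9 ('F'): step: R->4, L=2; F->plug->D->R->B->L->H->refl->A->L'->C->R'->G->plug->G
Char 10 ('C'): step: R->5, L=2; C->plug->C->R->A->L->D->refl->F->L'->G->R'->D->plug->F
Char 11 ('A'): step: R->6, L=2; A->plug->A->R->C->L->A->refl->H->L'->B->R'->D->plug->F
Final: ciphertext=HFAFCBECGFF, RIGHT=6, LEFT=2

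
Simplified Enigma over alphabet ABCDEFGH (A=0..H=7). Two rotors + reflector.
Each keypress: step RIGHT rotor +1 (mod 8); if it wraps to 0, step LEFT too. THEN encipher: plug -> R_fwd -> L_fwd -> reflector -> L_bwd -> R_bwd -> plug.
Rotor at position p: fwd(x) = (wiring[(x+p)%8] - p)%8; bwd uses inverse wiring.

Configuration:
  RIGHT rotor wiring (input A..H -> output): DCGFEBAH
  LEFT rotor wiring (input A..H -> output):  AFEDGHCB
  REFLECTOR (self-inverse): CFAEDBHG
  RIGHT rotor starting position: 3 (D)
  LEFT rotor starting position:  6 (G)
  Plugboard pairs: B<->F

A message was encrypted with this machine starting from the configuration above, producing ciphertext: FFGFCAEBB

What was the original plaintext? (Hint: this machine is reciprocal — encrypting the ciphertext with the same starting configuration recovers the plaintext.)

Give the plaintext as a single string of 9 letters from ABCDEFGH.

Char 1 ('F'): step: R->4, L=6; F->plug->B->R->F->L->F->refl->B->L'->H->R'->E->plug->E
Char 2 ('F'): step: R->5, L=6; F->plug->B->R->D->L->H->refl->G->L'->E->R'->A->plug->A
Char 3 ('G'): step: R->6, L=6; G->plug->G->R->G->L->A->refl->C->L'->C->R'->A->plug->A
Char 4 ('F'): step: R->7, L=6; F->plug->B->R->E->L->G->refl->H->L'->D->R'->C->plug->C
Char 5 ('C'): step: R->0, L->7 (L advanced); C->plug->C->R->G->L->A->refl->C->L'->A->R'->G->plug->G
Char 6 ('A'): step: R->1, L=7; A->plug->A->R->B->L->B->refl->F->L'->D->R'->D->plug->D
Char 7 ('E'): step: R->2, L=7; E->plug->E->R->G->L->A->refl->C->L'->A->R'->H->plug->H
Char 8 ('B'): step: R->3, L=7; B->plug->F->R->A->L->C->refl->A->L'->G->R'->C->plug->C
Char 9 ('B'): step: R->4, L=7; B->plug->F->R->G->L->A->refl->C->L'->A->R'->A->plug->A

Answer: EAACGDHCA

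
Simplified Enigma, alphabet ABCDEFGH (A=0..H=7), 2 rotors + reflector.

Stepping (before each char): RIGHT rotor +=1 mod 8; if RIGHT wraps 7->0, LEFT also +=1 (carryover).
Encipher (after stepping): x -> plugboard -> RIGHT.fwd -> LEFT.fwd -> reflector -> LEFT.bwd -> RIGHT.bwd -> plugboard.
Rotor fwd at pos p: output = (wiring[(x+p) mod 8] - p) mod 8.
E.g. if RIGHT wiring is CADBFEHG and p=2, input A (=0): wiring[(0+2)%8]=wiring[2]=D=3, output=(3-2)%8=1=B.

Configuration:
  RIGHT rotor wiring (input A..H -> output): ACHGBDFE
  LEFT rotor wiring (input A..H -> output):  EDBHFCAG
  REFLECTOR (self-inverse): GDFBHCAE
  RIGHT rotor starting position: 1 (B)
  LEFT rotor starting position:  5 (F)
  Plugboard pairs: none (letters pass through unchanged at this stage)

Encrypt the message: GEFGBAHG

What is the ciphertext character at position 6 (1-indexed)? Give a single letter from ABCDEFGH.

Char 1 ('G'): step: R->2, L=5; G->plug->G->R->G->L->C->refl->F->L'->A->R'->H->plug->H
Char 2 ('E'): step: R->3, L=5; E->plug->E->R->B->L->D->refl->B->L'->C->R'->D->plug->D
Char 3 ('F'): step: R->4, L=5; F->plug->F->R->G->L->C->refl->F->L'->A->R'->D->plug->D
Char 4 ('G'): step: R->5, L=5; G->plug->G->R->B->L->D->refl->B->L'->C->R'->F->plug->F
Char 5 ('B'): step: R->6, L=5; B->plug->B->R->G->L->C->refl->F->L'->A->R'->F->plug->F
Char 6 ('A'): step: R->7, L=5; A->plug->A->R->F->L->E->refl->H->L'->D->R'->C->plug->C

C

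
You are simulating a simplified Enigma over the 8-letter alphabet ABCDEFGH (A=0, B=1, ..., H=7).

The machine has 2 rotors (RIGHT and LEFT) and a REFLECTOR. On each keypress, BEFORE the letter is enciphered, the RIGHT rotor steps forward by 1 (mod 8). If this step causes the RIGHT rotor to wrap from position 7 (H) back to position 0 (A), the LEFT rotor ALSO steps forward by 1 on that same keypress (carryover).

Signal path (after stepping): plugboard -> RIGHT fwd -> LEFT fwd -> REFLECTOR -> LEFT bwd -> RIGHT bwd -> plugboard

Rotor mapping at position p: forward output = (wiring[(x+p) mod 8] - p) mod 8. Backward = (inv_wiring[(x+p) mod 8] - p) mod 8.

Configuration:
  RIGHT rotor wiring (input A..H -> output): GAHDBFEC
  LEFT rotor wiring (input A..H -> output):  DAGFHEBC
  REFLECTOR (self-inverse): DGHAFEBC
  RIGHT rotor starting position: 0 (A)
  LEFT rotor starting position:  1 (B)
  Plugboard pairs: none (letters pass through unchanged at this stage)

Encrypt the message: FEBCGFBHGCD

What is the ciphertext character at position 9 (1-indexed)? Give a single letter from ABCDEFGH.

Char 1 ('F'): step: R->1, L=1; F->plug->F->R->D->L->G->refl->B->L'->G->R'->B->plug->B
Char 2 ('E'): step: R->2, L=1; E->plug->E->R->C->L->E->refl->F->L'->B->R'->B->plug->B
Char 3 ('B'): step: R->3, L=1; B->plug->B->R->G->L->B->refl->G->L'->D->R'->F->plug->F
Char 4 ('C'): step: R->4, L=1; C->plug->C->R->A->L->H->refl->C->L'->H->R'->H->plug->H
Char 5 ('G'): step: R->5, L=1; G->plug->G->R->G->L->B->refl->G->L'->D->R'->E->plug->E
Char 6 ('F'): step: R->6, L=1; F->plug->F->R->F->L->A->refl->D->L'->E->R'->B->plug->B
Char 7 ('B'): step: R->7, L=1; B->plug->B->R->H->L->C->refl->H->L'->A->R'->D->plug->D
Char 8 ('H'): step: R->0, L->2 (L advanced); H->plug->H->R->C->L->F->refl->E->L'->A->R'->B->plug->B
Char 9 ('G'): step: R->1, L=2; G->plug->G->R->B->L->D->refl->A->L'->F->R'->H->plug->H

H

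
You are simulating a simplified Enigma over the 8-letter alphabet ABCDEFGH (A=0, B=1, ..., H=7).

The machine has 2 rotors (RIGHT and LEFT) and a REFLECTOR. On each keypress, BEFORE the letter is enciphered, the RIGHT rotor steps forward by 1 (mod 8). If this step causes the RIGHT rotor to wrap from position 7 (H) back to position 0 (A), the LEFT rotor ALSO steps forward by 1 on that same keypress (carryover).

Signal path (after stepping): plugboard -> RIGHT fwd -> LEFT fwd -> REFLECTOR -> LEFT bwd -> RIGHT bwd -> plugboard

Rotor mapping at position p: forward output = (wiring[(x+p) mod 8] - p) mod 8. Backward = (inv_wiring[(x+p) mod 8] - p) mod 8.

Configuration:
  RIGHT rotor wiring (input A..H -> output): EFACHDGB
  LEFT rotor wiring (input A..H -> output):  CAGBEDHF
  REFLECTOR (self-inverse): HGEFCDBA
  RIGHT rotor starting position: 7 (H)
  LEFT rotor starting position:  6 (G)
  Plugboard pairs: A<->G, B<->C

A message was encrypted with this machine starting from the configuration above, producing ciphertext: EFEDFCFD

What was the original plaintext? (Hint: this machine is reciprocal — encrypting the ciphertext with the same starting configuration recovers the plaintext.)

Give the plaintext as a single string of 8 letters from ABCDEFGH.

Answer: FBGGDABC

Derivation:
Char 1 ('E'): step: R->0, L->7 (L advanced); E->plug->E->R->H->L->A->refl->H->L'->D->R'->F->plug->F
Char 2 ('F'): step: R->1, L=7; F->plug->F->R->F->L->F->refl->D->L'->B->R'->C->plug->B
Char 3 ('E'): step: R->2, L=7; E->plug->E->R->E->L->C->refl->E->L'->G->R'->A->plug->G
Char 4 ('D'): step: R->3, L=7; D->plug->D->R->D->L->H->refl->A->L'->H->R'->A->plug->G
Char 5 ('F'): step: R->4, L=7; F->plug->F->R->B->L->D->refl->F->L'->F->R'->D->plug->D
Char 6 ('C'): step: R->5, L=7; C->plug->B->R->B->L->D->refl->F->L'->F->R'->G->plug->A
Char 7 ('F'): step: R->6, L=7; F->plug->F->R->E->L->C->refl->E->L'->G->R'->C->plug->B
Char 8 ('D'): step: R->7, L=7; D->plug->D->R->B->L->D->refl->F->L'->F->R'->B->plug->C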